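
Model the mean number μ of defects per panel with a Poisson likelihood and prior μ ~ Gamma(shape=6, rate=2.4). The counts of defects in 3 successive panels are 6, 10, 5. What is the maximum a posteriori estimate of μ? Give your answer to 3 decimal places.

Σxᵢ = 6+10+5 = 21, with n = 3.
Posterior ∝ μ^5e^(−2.4μ) · μ^21e^(−3μ) = μ^26e^(−5.4μ), i.e. Gamma(shape=27, rate=5.4).
The mode of a Gamma(a, b) with a ≥ 1 (shape–rate) is (a−1)/b = 26/5.4 ≈ 4.815.

μ̂_MAP = 4.815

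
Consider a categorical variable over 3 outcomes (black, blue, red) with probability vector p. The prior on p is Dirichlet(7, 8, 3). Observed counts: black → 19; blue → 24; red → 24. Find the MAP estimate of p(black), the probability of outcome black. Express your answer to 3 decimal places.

MAP estimate of p(black) = 0.305

The posterior is Dirichlet(αᵢ + nᵢ) = Dirichlet(26, 32, 27).
For a Dirichlet(a₁,…,a_K) with all aᵢ > 1, the mode has j-th component (aⱼ − 1)/(Σaᵢ − K).
Here Σaᵢ = 85 and K = 3, so p(black) = (26 − 1)/(85 − 3) = 25/82 ≈ 0.305.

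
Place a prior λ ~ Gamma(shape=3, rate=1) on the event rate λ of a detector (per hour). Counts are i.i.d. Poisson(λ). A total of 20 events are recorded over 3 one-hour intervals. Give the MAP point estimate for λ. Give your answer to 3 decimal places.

Σxᵢ = 20, n = 3.
Posterior ∝ λ^2e^(−1λ) · λ^20e^(−3λ) = λ^22e^(−4λ), i.e. Gamma(shape=23, rate=4).
The mode of a Gamma(a, b) with a ≥ 1 (shape–rate) is (a−1)/b = 22/4 ≈ 5.500.

λ̂_MAP = 5.500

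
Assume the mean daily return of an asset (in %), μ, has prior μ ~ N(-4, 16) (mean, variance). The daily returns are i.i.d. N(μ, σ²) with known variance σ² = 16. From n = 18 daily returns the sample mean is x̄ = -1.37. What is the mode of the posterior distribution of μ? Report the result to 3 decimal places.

n = 18, x̄ = -1.37.
For a Normal prior and Normal likelihood with known variance, the posterior is Normal; its mode equals its mean, the precision-weighted average.
Prior precision 1/σ₀² = 1/16 = 0.0625; data precision n/σ² = 18/16 = 1.125.
μ̂ = (0.0625·(-4) + 1.125·(-1.37)) / (0.0625 + 1.125) = (-1.79125)/1.1875 = -1433/950 ≈ -1.508.

μ̂_MAP = -1.508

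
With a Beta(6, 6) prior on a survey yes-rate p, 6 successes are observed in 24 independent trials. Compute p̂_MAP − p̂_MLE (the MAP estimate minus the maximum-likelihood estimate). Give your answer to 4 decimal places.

Posterior is Beta(12, 24); MAP = (12−1)/(36−2) = 11/34 ≈ 0.32353.
MLE ignores the prior: p̂_MLE = k/n = 6/24 ≈ 0.25000.
Difference = 11/34 − 6/24 = 5/68 ≈ 0.0735.

MAP − MLE = 0.0735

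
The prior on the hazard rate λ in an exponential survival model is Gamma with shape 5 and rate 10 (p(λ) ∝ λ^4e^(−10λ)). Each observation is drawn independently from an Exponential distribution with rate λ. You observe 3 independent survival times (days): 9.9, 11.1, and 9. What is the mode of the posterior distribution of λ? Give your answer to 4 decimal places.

λ̂_MAP = 0.1750

The Exponential(rate=λ) likelihood is ∝ λ^n e^(−λΣtᵢ). Here n = 3 and Σtᵢ = 9.9 + 11.1 + 9 = 30.
Posterior ∝ λ^4e^(−10λ) · λ^3e^(−30λ) = λ^7e^(−40λ), i.e. Gamma(8, 40).
Mode = (a−1)/b = 7/40 ≈ 0.1750.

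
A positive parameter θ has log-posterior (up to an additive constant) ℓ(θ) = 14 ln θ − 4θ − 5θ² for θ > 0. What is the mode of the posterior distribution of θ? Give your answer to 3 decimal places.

ℓ'(θ) = 14/θ − 4 − 10θ. Setting this to zero and multiplying by θ: 10θ² + 4θ − 14 = 0.
θ = (−4 + √(4² + 4·10·14)) / (2·10) = (−4 + √576) / 20 = (−4 + 24)/20 = 1.
ℓ''(θ) = −14/θ² − 10 < 0, confirming a maximum.

θ̂_MAP = 1.000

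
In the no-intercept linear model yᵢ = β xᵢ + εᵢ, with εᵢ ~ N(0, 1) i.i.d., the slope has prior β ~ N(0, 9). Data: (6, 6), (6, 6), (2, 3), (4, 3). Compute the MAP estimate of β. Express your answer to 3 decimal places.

log p(β | y) = −Σ(yᵢ − βxᵢ)²/(2·1) − β²/(2·9) + const.
Setting the derivative to zero: Σxᵢ(yᵢ − βxᵢ)/1 − β/9 = 0, so β = Σxᵢyᵢ / (Σxᵢ² + σ²/τ²).
Σxᵢyᵢ = 6·6 + 6·6 + 2·3 + 4·3 = 90; Σxᵢ² = 92; σ²/τ² = 1/9.
β̂_MAP = 90 / (92 + 1/9) = 90/(829/9) = 810/829 ≈ 0.977.

β̂_MAP = 0.977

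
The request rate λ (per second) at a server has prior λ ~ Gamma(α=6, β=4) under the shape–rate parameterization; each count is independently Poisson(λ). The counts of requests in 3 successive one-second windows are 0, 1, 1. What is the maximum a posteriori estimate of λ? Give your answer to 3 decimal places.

λ̂_MAP = 1.000

Σxᵢ = 0+1+1 = 2, with n = 3.
Posterior ∝ λ^5e^(−4λ) · λ^2e^(−3λ) = λ^7e^(−7λ), i.e. Gamma(shape=8, rate=7).
The mode of a Gamma(a, b) with a ≥ 1 (shape–rate) is (a−1)/b = 7/7 ≈ 1.000.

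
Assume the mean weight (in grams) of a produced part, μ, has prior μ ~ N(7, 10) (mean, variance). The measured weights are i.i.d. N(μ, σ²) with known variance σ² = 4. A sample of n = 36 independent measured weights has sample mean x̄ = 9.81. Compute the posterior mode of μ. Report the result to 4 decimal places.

μ̂_MAP = 9.7791

n = 36, x̄ = 9.81.
For a Normal prior and Normal likelihood with known variance, the posterior is Normal; its mode equals its mean, the precision-weighted average.
Prior precision 1/σ₀² = 1/10 = 0.1; data precision n/σ² = 36/4 = 9.
μ̂ = (0.1·7 + 9·9.81) / (0.1 + 9) = 88.99/9.1 = 8899/910 ≈ 9.7791.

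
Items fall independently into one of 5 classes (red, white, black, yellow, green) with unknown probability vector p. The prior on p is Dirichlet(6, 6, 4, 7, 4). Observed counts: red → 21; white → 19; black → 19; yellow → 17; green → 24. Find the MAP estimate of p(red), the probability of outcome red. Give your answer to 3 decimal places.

The posterior is Dirichlet(αᵢ + nᵢ) = Dirichlet(27, 25, 23, 24, 28).
For a Dirichlet(a₁,…,a_K) with all aᵢ > 1, the mode has j-th component (aⱼ − 1)/(Σaᵢ − K).
Here Σaᵢ = 127 and K = 5, so p(red) = (27 − 1)/(127 − 5) = 26/122 ≈ 0.213.

MAP estimate of p(red) = 0.213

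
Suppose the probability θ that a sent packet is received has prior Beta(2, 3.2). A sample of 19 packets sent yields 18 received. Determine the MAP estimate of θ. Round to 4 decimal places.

Prior: Beta(2, 3.2).
Data: 18 successes in 19 trials. The binomial likelihood contributes θ^18(1−θ)^1, so the posterior is Beta(2+18, 3.2+1) = Beta(20, 4.2).
For Beta(a, b) with a, b > 1 the mode is (a−1)/(a+b−2) = 19/22.2 ≈ 0.8559.

θ̂_MAP = 0.8559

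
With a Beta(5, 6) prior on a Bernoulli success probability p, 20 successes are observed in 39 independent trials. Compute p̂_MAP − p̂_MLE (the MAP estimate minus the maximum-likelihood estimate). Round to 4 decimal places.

Posterior is Beta(25, 25); MAP = (25−1)/(50−2) = 24/48 ≈ 0.50000.
MLE ignores the prior: p̂_MLE = k/n = 20/39 ≈ 0.51282.
Difference = 24/48 − 20/39 = -1/78 ≈ -0.0128.

MAP − MLE = -0.0128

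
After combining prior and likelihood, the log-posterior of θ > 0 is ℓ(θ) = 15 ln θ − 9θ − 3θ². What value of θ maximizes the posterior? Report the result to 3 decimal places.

θ̂_MAP = 1.000

ℓ'(θ) = 15/θ − 9 − 6θ. Setting this to zero and multiplying by θ: 6θ² + 9θ − 15 = 0.
θ = (−9 + √(9² + 4·6·15)) / (2·6) = (−9 + √441) / 12 = (−9 + 21)/12 = 1.
ℓ''(θ) = −15/θ² − 6 < 0, confirming a maximum.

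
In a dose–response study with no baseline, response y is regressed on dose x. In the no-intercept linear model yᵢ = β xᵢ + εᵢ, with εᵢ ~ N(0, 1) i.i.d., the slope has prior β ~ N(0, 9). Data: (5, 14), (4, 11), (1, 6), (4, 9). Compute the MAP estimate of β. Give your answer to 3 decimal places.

log p(β | y) = −Σ(yᵢ − βxᵢ)²/(2·1) − β²/(2·9) + const.
Setting the derivative to zero: Σxᵢ(yᵢ − βxᵢ)/1 − β/9 = 0, so β = Σxᵢyᵢ / (Σxᵢ² + σ²/τ²).
Σxᵢyᵢ = 5·14 + 4·11 + 1·6 + 4·9 = 156; Σxᵢ² = 58; σ²/τ² = 1/9.
β̂_MAP = 156 / (58 + 1/9) = 156/(523/9) = 1404/523 ≈ 2.685.

β̂_MAP = 2.685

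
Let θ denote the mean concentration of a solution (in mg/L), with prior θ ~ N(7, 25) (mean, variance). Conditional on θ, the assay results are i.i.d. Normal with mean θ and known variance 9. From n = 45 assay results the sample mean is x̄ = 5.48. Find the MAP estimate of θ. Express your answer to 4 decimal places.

θ̂_MAP = 5.4921

n = 45, x̄ = 5.48.
For a Normal prior and Normal likelihood with known variance, the posterior is Normal; its mode equals its mean, the precision-weighted average.
Prior precision 1/σ₀² = 1/25 = 0.04; data precision n/σ² = 45/9 = 5.
θ̂ = (0.04·7 + 5·5.48) / (0.04 + 5) = 27.68/5.04 = 346/63 ≈ 5.4921.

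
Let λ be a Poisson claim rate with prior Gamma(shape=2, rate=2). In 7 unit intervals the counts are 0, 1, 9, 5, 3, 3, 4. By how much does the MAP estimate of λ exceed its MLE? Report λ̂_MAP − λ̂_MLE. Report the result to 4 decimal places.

Σxᵢ = 25. Posterior is Gamma(27, 9); MAP = (27−1)/9 = 26/9 ≈ 2.88889.
MLE = x̄ = 25/7 ≈ 3.57143.
Difference = 26/9 − 25/7 = -43/63 ≈ -0.6825.

MAP − MLE = -0.6825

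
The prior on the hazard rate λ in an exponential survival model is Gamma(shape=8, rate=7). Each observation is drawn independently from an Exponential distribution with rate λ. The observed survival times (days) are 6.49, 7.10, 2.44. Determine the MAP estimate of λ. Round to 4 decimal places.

The Exponential(rate=λ) likelihood is ∝ λ^n e^(−λΣtᵢ). Here n = 3 and Σtᵢ = 6.49 + 7.10 + 2.44 = 16.03.
Posterior ∝ λ^7e^(−7λ) · λ^3e^(−16.03λ) = λ^10e^(−23.03λ), i.e. Gamma(11, 23.03).
Mode = (a−1)/b = 10/23.03 ≈ 0.4342.

λ̂_MAP = 0.4342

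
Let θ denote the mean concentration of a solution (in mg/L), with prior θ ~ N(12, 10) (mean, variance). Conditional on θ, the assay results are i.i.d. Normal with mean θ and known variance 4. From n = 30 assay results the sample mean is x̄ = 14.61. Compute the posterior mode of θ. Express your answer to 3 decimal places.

n = 30, x̄ = 14.61.
For a Normal prior and Normal likelihood with known variance, the posterior is Normal; its mode equals its mean, the precision-weighted average.
Prior precision 1/σ₀² = 1/10 = 0.1; data precision n/σ² = 30/4 = 7.5.
θ̂ = (0.1·12 + 7.5·14.61) / (0.1 + 7.5) = 110.775/7.6 = 4431/304 ≈ 14.576.

θ̂_MAP = 14.576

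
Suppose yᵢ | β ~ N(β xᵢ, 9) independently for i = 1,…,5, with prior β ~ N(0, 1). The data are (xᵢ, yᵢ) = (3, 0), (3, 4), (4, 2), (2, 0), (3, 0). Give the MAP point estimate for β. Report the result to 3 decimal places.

β̂_MAP = 0.357

log p(β | y) = −Σ(yᵢ − βxᵢ)²/(2·9) − β²/(2·1) + const.
Setting the derivative to zero: Σxᵢ(yᵢ − βxᵢ)/9 − β/1 = 0, so β = Σxᵢyᵢ / (Σxᵢ² + σ²/τ²).
Σxᵢyᵢ = 3·0 + 3·4 + 4·2 + 2·0 + 3·0 = 20; Σxᵢ² = 47; σ²/τ² = 9.
β̂_MAP = 20 / (47 + 9) = 20/56 ≈ 0.357.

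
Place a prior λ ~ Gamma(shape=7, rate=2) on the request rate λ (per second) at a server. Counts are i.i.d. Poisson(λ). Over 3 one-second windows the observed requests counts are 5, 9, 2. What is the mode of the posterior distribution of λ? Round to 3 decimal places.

λ̂_MAP = 4.400

Σxᵢ = 5+9+2 = 16, with n = 3.
Posterior ∝ λ^6e^(−2λ) · λ^16e^(−3λ) = λ^22e^(−5λ), i.e. Gamma(shape=23, rate=5).
The mode of a Gamma(a, b) with a ≥ 1 (shape–rate) is (a−1)/b = 22/5 ≈ 4.400.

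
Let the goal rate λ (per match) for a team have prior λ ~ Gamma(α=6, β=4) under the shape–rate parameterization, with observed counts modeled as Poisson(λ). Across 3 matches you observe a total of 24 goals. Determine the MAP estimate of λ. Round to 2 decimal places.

Σxᵢ = 24, n = 3.
Posterior ∝ λ^5e^(−4λ) · λ^24e^(−3λ) = λ^29e^(−7λ), i.e. Gamma(shape=30, rate=7).
The mode of a Gamma(a, b) with a ≥ 1 (shape–rate) is (a−1)/b = 29/7 ≈ 4.14.

λ̂_MAP = 4.14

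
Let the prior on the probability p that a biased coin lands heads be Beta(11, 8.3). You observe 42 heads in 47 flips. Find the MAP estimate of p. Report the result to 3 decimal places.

Prior: Beta(11, 8.3).
Data: 42 successes in 47 trials. The binomial likelihood contributes p^42(1−p)^5, so the posterior is Beta(11+42, 8.3+5) = Beta(53, 13.3).
For Beta(a, b) with a, b > 1 the mode is (a−1)/(a+b−2) = 52/64.3 ≈ 0.809.

p̂_MAP = 0.809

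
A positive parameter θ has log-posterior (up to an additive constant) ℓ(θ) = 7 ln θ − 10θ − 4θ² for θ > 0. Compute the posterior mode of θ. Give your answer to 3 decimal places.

θ̂_MAP = 0.500

ℓ'(θ) = 7/θ − 10 − 8θ. Setting this to zero and multiplying by θ: 8θ² + 10θ − 7 = 0.
θ = (−10 + √(10² + 4·8·7)) / (2·8) = (−10 + √324) / 16 = (−10 + 18)/16 = 1/2.
ℓ''(θ) = −7/θ² − 8 < 0, confirming a maximum.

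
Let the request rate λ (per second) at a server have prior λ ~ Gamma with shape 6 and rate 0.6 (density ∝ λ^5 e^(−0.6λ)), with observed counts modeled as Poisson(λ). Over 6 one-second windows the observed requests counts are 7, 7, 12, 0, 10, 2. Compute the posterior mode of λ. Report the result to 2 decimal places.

λ̂_MAP = 6.52

Σxᵢ = 7+7+12+0+10+2 = 38, with n = 6.
Posterior ∝ λ^5e^(−0.6λ) · λ^38e^(−6λ) = λ^43e^(−6.6λ), i.e. Gamma(shape=44, rate=6.6).
The mode of a Gamma(a, b) with a ≥ 1 (shape–rate) is (a−1)/b = 43/6.6 ≈ 6.52.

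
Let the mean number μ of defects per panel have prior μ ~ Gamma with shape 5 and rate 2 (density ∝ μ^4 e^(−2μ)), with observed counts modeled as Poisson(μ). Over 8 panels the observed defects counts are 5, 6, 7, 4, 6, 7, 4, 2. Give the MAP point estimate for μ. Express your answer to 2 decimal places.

Σxᵢ = 5+6+7+4+6+7+4+2 = 41, with n = 8.
Posterior ∝ μ^4e^(−2μ) · μ^41e^(−8μ) = μ^45e^(−10μ), i.e. Gamma(shape=46, rate=10).
The mode of a Gamma(a, b) with a ≥ 1 (shape–rate) is (a−1)/b = 45/10 ≈ 4.50.

μ̂_MAP = 4.50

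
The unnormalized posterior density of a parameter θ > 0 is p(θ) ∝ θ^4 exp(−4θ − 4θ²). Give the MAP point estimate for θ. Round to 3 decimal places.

ℓ'(θ) = 4/θ − 4 − 8θ. Setting this to zero and multiplying by θ: 8θ² + 4θ − 4 = 0.
θ = (−4 + √(4² + 4·8·4)) / (2·8) = (−4 + √144) / 16 = (−4 + 12)/16 = 1/2.
ℓ''(θ) = −4/θ² − 8 < 0, confirming a maximum.

θ̂_MAP = 0.500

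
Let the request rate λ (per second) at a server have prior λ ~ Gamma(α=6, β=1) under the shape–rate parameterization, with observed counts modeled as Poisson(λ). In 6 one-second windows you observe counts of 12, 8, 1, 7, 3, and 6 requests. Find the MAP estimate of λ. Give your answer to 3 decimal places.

λ̂_MAP = 6.000

Σxᵢ = 12+8+1+7+3+6 = 37, with n = 6.
Posterior ∝ λ^5e^(−1λ) · λ^37e^(−6λ) = λ^42e^(−7λ), i.e. Gamma(shape=43, rate=7).
The mode of a Gamma(a, b) with a ≥ 1 (shape–rate) is (a−1)/b = 42/7 ≈ 6.000.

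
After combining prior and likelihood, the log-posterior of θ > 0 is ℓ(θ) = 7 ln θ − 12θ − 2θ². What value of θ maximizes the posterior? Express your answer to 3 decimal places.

θ̂_MAP = 0.500

ℓ'(θ) = 7/θ − 12 − 4θ. Setting this to zero and multiplying by θ: 4θ² + 12θ − 7 = 0.
θ = (−12 + √(12² + 4·4·7)) / (2·4) = (−12 + √256) / 8 = (−12 + 16)/8 = 1/2.
ℓ''(θ) = −7/θ² − 4 < 0, confirming a maximum.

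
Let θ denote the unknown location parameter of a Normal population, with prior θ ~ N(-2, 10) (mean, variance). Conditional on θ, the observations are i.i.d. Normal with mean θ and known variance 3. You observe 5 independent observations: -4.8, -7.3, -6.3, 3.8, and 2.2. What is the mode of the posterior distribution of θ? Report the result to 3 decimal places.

n = 5; x̄ = ((-4.8) + (-7.3) + (-6.3) + 3.8 + 2.2)/5 = -12.4/5 = -2.48.
For a Normal prior and Normal likelihood with known variance, the posterior is Normal; its mode equals its mean, the precision-weighted average.
Prior precision 1/σ₀² = 1/10 = 0.1; data precision n/σ² = 5/3.
θ̂ = (0.1·(-2) + (5/3)·(-2.48)) / (0.1 + 5/3) = (-13/3)/(53/30) = -130/53 ≈ -2.453.

θ̂_MAP = -2.453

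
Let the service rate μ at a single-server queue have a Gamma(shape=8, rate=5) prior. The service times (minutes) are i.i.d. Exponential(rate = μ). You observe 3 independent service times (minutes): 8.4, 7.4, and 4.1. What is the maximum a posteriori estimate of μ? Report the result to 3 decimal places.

The Exponential(rate=μ) likelihood is ∝ μ^n e^(−μΣtᵢ). Here n = 3 and Σtᵢ = 8.4 + 7.4 + 4.1 = 19.9.
Posterior ∝ μ^7e^(−5μ) · μ^3e^(−19.9μ) = μ^10e^(−24.9μ), i.e. Gamma(11, 24.9).
Mode = (a−1)/b = 10/24.9 ≈ 0.402.

μ̂_MAP = 0.402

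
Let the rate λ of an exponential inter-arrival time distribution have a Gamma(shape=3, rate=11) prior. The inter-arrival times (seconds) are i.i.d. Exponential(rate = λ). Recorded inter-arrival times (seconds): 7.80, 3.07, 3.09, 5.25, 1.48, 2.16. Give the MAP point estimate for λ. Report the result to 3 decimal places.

λ̂_MAP = 0.236

The Exponential(rate=λ) likelihood is ∝ λ^n e^(−λΣtᵢ). Here n = 6 and Σtᵢ = 7.80 + 3.07 + 3.09 + 5.25 + 1.48 + 2.16 = 22.85.
Posterior ∝ λ^2e^(−11λ) · λ^6e^(−22.85λ) = λ^8e^(−33.85λ), i.e. Gamma(9, 33.85).
Mode = (a−1)/b = 8/33.85 ≈ 0.236.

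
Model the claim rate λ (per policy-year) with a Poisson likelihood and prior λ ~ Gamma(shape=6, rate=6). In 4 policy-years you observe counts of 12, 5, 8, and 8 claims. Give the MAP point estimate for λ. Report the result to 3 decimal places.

λ̂_MAP = 3.800

Σxᵢ = 12+5+8+8 = 33, with n = 4.
Posterior ∝ λ^5e^(−6λ) · λ^33e^(−4λ) = λ^38e^(−10λ), i.e. Gamma(shape=39, rate=10).
The mode of a Gamma(a, b) with a ≥ 1 (shape–rate) is (a−1)/b = 38/10 ≈ 3.800.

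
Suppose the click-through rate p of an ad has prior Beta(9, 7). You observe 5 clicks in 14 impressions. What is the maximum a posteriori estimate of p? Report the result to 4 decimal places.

p̂_MAP = 0.4643

Prior: Beta(9, 7).
Data: 5 successes in 14 trials. The binomial likelihood contributes p^5(1−p)^9, so the posterior is Beta(9+5, 7+9) = Beta(14, 16).
For Beta(a, b) with a, b > 1 the mode is (a−1)/(a+b−2) = 13/28 ≈ 0.4643.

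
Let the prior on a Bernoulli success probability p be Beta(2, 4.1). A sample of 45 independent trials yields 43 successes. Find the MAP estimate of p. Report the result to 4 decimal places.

Prior: Beta(2, 4.1).
Data: 43 successes in 45 trials. The binomial likelihood contributes p^43(1−p)^2, so the posterior is Beta(2+43, 4.1+2) = Beta(45, 6.1).
For Beta(a, b) with a, b > 1 the mode is (a−1)/(a+b−2) = 44/49.1 ≈ 0.8961.

p̂_MAP = 0.8961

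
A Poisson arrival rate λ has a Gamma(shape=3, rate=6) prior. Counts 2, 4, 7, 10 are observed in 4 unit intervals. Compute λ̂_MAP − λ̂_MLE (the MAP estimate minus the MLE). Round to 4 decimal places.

MAP − MLE = -3.2500

Σxᵢ = 23. Posterior is Gamma(26, 10); MAP = (26−1)/10 = 25/10 ≈ 2.50000.
MLE = x̄ = 23/4 ≈ 5.75000.
Difference = 25/10 − 23/4 = -13/4 ≈ -3.2500.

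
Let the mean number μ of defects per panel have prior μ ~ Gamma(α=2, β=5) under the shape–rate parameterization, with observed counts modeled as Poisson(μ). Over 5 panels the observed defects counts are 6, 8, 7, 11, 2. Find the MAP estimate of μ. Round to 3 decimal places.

Σxᵢ = 6+8+7+11+2 = 34, with n = 5.
Posterior ∝ μe^(−5μ) · μ^34e^(−5μ) = μ^35e^(−10μ), i.e. Gamma(shape=36, rate=10).
The mode of a Gamma(a, b) with a ≥ 1 (shape–rate) is (a−1)/b = 35/10 ≈ 3.500.

μ̂_MAP = 3.500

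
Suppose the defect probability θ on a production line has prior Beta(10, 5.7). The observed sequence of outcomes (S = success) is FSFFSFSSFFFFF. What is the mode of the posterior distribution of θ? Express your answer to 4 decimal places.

Prior: Beta(10, 5.7).
Data: 4 successes in 13 trials (from the sequence). The binomial likelihood contributes θ^4(1−θ)^9, so the posterior is Beta(10+4, 5.7+9) = Beta(14, 14.7).
For Beta(a, b) with a, b > 1 the mode is (a−1)/(a+b−2) = 13/26.7 ≈ 0.4869.

θ̂_MAP = 0.4869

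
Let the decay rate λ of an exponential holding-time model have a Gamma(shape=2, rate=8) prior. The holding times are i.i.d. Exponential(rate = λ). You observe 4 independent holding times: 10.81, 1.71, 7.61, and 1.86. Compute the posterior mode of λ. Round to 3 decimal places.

The Exponential(rate=λ) likelihood is ∝ λ^n e^(−λΣtᵢ). Here n = 4 and Σtᵢ = 10.81 + 1.71 + 7.61 + 1.86 = 21.99.
Posterior ∝ λe^(−8λ) · λ^4e^(−21.99λ) = λ^5e^(−29.99λ), i.e. Gamma(6, 29.99).
Mode = (a−1)/b = 5/29.99 ≈ 0.167.

λ̂_MAP = 0.167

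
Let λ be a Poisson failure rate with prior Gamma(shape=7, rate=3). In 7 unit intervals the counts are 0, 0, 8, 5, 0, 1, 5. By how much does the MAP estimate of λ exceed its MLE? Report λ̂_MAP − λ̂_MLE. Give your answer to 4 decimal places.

Σxᵢ = 19. Posterior is Gamma(26, 10); MAP = (26−1)/10 = 25/10 ≈ 2.50000.
MLE = x̄ = 19/7 ≈ 2.71429.
Difference = 25/10 − 19/7 = -3/14 ≈ -0.2143.

MAP − MLE = -0.2143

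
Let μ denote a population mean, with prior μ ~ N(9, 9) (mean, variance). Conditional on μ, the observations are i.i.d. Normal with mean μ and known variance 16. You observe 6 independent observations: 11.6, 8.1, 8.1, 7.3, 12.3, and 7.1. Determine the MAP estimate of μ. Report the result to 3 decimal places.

n = 6; x̄ = (11.6 + 8.1 + 8.1 + 7.3 + 12.3 + 7.1)/6 = 54.5/6 = 109/12 ≈ 9.0833.
For a Normal prior and Normal likelihood with known variance, the posterior is Normal; its mode equals its mean, the precision-weighted average.
Prior precision 1/σ₀² = 1/9; data precision n/σ² = 6/16 = 0.375.
μ̂ = ((1/9)·9 + 0.375·(109/12)) / (1/9 + 0.375) = 4.40625/(35/72) = 1269/140 ≈ 9.064.

μ̂_MAP = 9.064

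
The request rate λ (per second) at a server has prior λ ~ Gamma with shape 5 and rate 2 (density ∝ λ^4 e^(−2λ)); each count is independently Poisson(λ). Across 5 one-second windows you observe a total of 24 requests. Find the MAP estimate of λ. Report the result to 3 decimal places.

λ̂_MAP = 4.000

Σxᵢ = 24, n = 5.
Posterior ∝ λ^4e^(−2λ) · λ^24e^(−5λ) = λ^28e^(−7λ), i.e. Gamma(shape=29, rate=7).
The mode of a Gamma(a, b) with a ≥ 1 (shape–rate) is (a−1)/b = 28/7 ≈ 4.000.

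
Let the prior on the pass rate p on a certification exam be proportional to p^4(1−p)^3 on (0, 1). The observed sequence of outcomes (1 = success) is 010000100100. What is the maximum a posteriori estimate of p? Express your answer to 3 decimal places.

The prior density ∝ p^4(1−p)^3 is the kernel of Beta(5, 4).
Data: 3 successes in 12 trials (from the sequence). The binomial likelihood contributes p^3(1−p)^9, so the posterior is Beta(5+3, 4+9) = Beta(8, 13).
For Beta(a, b) with a, b > 1 the mode is (a−1)/(a+b−2) = 7/19 ≈ 0.368.

p̂_MAP = 0.368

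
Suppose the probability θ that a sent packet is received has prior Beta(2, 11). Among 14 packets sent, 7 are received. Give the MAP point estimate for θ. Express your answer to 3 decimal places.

Prior: Beta(2, 11).
Data: 7 successes in 14 trials. The binomial likelihood contributes θ^7(1−θ)^7, so the posterior is Beta(2+7, 11+7) = Beta(9, 18).
For Beta(a, b) with a, b > 1 the mode is (a−1)/(a+b−2) = 8/25 ≈ 0.320.

θ̂_MAP = 0.320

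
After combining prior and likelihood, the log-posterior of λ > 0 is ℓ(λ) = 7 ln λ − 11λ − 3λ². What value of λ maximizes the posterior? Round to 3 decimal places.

ℓ'(λ) = 7/λ − 11 − 6λ. Setting this to zero and multiplying by λ: 6λ² + 11λ − 7 = 0.
λ = (−11 + √(11² + 4·6·7)) / (2·6) = (−11 + √289) / 12 = (−11 + 17)/12 = 1/2.
ℓ''(λ) = −7/λ² − 6 < 0, confirming a maximum.

λ̂_MAP = 0.500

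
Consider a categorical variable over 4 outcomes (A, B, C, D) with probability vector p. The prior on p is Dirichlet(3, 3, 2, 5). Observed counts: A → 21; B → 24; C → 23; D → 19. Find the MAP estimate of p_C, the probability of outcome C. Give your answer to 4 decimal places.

MAP estimate of p_C = 0.2500

The posterior is Dirichlet(αᵢ + nᵢ) = Dirichlet(24, 27, 25, 24).
For a Dirichlet(a₁,…,a_K) with all aᵢ > 1, the mode has j-th component (aⱼ − 1)/(Σaᵢ − K).
Here Σaᵢ = 100 and K = 4, so p_C = (25 − 1)/(100 − 4) = 24/96 ≈ 0.2500.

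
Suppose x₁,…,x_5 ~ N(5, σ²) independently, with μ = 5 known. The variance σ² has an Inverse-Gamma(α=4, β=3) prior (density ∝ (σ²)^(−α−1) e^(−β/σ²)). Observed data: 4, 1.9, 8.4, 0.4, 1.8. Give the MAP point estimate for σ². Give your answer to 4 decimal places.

Sum of squared deviations about the known mean: SS = (4−5)² + (1.9−5)² + (8.4−5)² + (0.4−5)² + (1.8−5)² = 53.57.
The Normal likelihood contributes (σ²)^(−n/2) exp(−SS/(2σ²)), so the posterior is Inverse-Gamma(α + n/2, β + SS/2) = Inverse-Gamma(6.5, 29.785).
The mode of Inverse-Gamma(a, b) is b/(a+1) = 29.785/7.5 ≈ 3.9713.

σ̂²_MAP = 3.9713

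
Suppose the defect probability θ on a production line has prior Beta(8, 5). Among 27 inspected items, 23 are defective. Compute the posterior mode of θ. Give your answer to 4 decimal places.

Prior: Beta(8, 5).
Data: 23 successes in 27 trials. The binomial likelihood contributes θ^23(1−θ)^4, so the posterior is Beta(8+23, 5+4) = Beta(31, 9).
For Beta(a, b) with a, b > 1 the mode is (a−1)/(a+b−2) = 30/38 ≈ 0.7895.

θ̂_MAP = 0.7895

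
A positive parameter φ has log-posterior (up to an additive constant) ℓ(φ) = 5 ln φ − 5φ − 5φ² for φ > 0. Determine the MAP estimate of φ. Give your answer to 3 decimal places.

φ̂_MAP = 0.500

ℓ'(φ) = 5/φ − 5 − 10φ. Setting this to zero and multiplying by φ: 10φ² + 5φ − 5 = 0.
φ = (−5 + √(5² + 4·10·5)) / (2·10) = (−5 + √225) / 20 = (−5 + 15)/20 = 1/2.
ℓ''(φ) = −5/φ² − 10 < 0, confirming a maximum.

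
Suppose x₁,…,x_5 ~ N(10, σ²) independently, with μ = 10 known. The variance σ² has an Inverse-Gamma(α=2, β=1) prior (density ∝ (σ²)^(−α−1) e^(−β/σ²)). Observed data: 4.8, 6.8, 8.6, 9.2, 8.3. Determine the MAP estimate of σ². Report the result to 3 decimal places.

σ̂²_MAP = 4.070

Sum of squared deviations about the known mean: SS = (4.8−10)² + (6.8−10)² + (8.6−10)² + (9.2−10)² + (8.3−10)² = 42.77.
The Normal likelihood contributes (σ²)^(−n/2) exp(−SS/(2σ²)), so the posterior is Inverse-Gamma(α + n/2, β + SS/2) = Inverse-Gamma(4.5, 22.385).
The mode of Inverse-Gamma(a, b) is b/(a+1) = 22.385/5.5 ≈ 4.070.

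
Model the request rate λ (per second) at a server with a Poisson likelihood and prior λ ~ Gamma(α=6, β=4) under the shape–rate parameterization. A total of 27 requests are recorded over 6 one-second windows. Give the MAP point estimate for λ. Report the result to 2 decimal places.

Σxᵢ = 27, n = 6.
Posterior ∝ λ^5e^(−4λ) · λ^27e^(−6λ) = λ^32e^(−10λ), i.e. Gamma(shape=33, rate=10).
The mode of a Gamma(a, b) with a ≥ 1 (shape–rate) is (a−1)/b = 32/10 ≈ 3.20.

λ̂_MAP = 3.20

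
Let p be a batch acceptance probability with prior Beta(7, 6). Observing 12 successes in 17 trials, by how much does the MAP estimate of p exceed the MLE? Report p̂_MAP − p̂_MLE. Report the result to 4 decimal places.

MAP − MLE = -0.0630

Posterior is Beta(19, 11); MAP = (19−1)/(30−2) = 18/28 ≈ 0.64286.
MLE ignores the prior: p̂_MLE = k/n = 12/17 ≈ 0.70588.
Difference = 18/28 − 12/17 = -15/238 ≈ -0.0630.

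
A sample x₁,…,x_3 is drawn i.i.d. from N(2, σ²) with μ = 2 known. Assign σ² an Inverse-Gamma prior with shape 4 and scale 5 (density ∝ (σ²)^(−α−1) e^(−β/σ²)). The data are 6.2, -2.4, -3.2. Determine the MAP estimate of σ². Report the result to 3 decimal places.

Sum of squared deviations about the known mean: SS = (6.2−2)² + (-2.4−2)² + (-3.2−2)² = 64.04.
The Normal likelihood contributes (σ²)^(−n/2) exp(−SS/(2σ²)), so the posterior is Inverse-Gamma(α + n/2, β + SS/2) = Inverse-Gamma(5.5, 37.02).
The mode of Inverse-Gamma(a, b) is b/(a+1) = 37.02/6.5 ≈ 5.695.

σ̂²_MAP = 5.695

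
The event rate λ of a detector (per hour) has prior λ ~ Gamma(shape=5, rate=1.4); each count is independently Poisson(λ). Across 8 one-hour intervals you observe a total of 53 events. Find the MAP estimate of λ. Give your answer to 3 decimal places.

λ̂_MAP = 6.064

Σxᵢ = 53, n = 8.
Posterior ∝ λ^4e^(−1.4λ) · λ^53e^(−8λ) = λ^57e^(−9.4λ), i.e. Gamma(shape=58, rate=9.4).
The mode of a Gamma(a, b) with a ≥ 1 (shape–rate) is (a−1)/b = 57/9.4 ≈ 6.064.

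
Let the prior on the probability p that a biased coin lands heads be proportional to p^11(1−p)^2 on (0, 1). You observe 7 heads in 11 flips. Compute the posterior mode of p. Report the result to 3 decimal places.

The prior density ∝ p^11(1−p)^2 is the kernel of Beta(12, 3).
Data: 7 successes in 11 trials. The binomial likelihood contributes p^7(1−p)^4, so the posterior is Beta(12+7, 3+4) = Beta(19, 7).
For Beta(a, b) with a, b > 1 the mode is (a−1)/(a+b−2) = 18/24 ≈ 0.750.

p̂_MAP = 0.750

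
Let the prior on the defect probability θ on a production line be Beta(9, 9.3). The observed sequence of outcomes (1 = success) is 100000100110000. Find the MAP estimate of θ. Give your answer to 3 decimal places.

θ̂_MAP = 0.383

Prior: Beta(9, 9.3).
Data: 4 successes in 15 trials (from the sequence). The binomial likelihood contributes θ^4(1−θ)^11, so the posterior is Beta(9+4, 9.3+11) = Beta(13, 20.3).
For Beta(a, b) with a, b > 1 the mode is (a−1)/(a+b−2) = 12/31.3 ≈ 0.383.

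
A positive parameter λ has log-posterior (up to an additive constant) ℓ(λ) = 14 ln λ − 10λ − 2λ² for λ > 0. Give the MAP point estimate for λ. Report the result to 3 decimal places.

λ̂_MAP = 1.000

ℓ'(λ) = 14/λ − 10 − 4λ. Setting this to zero and multiplying by λ: 4λ² + 10λ − 14 = 0.
λ = (−10 + √(10² + 4·4·14)) / (2·4) = (−10 + √324) / 8 = (−10 + 18)/8 = 1.
ℓ''(λ) = −14/λ² − 4 < 0, confirming a maximum.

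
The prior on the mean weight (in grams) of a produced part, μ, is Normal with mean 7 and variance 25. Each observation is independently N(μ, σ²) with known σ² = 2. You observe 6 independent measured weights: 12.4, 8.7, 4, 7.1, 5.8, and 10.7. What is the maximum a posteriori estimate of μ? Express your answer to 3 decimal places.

n = 6; x̄ = (12.4 + 8.7 + 4 + 7.1 + 5.8 + 10.7)/6 = 48.7/6 = 487/60 ≈ 8.1167.
For a Normal prior and Normal likelihood with known variance, the posterior is Normal; its mode equals its mean, the precision-weighted average.
Prior precision 1/σ₀² = 1/25 = 0.04; data precision n/σ² = 6/2 = 3.
μ̂ = (0.04·7 + 3·(487/60)) / (0.04 + 3) = 24.63/3.04 = 2463/304 ≈ 8.102.

μ̂_MAP = 8.102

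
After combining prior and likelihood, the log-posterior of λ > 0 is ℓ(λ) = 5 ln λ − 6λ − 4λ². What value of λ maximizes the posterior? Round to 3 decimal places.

ℓ'(λ) = 5/λ − 6 − 8λ. Setting this to zero and multiplying by λ: 8λ² + 6λ − 5 = 0.
λ = (−6 + √(6² + 4·8·5)) / (2·8) = (−6 + √196) / 16 = (−6 + 14)/16 = 1/2.
ℓ''(λ) = −5/λ² − 8 < 0, confirming a maximum.

λ̂_MAP = 0.500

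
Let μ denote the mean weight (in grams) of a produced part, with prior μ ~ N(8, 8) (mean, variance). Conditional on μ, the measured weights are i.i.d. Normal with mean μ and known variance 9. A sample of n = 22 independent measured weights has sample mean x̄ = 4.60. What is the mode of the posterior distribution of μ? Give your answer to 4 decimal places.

μ̂_MAP = 4.7654

n = 22, x̄ = 4.60.
For a Normal prior and Normal likelihood with known variance, the posterior is Normal; its mode equals its mean, the precision-weighted average.
Prior precision 1/σ₀² = 1/8 = 0.125; data precision n/σ² = 22/9.
μ̂ = (0.125·8 + (22/9)·4.6) / (0.125 + 22/9) = (551/45)/(185/72) = 4408/925 ≈ 4.7654.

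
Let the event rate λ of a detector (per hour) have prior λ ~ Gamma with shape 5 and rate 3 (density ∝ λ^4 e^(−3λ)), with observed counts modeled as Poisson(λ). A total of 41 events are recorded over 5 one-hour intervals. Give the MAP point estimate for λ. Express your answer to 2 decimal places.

Σxᵢ = 41, n = 5.
Posterior ∝ λ^4e^(−3λ) · λ^41e^(−5λ) = λ^45e^(−8λ), i.e. Gamma(shape=46, rate=8).
The mode of a Gamma(a, b) with a ≥ 1 (shape–rate) is (a−1)/b = 45/8 ≈ 5.63.

λ̂_MAP = 5.63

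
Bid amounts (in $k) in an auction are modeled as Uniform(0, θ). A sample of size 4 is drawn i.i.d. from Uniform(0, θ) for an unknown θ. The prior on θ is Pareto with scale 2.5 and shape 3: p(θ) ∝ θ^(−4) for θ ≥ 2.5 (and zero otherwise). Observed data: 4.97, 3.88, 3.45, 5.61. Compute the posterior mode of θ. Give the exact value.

θ̂_MAP = 5.61

The Uniform(0, θ) likelihood is θ^(−n) for θ ≥ max(xᵢ), zero otherwise. Here max(xᵢ) = 5.61.
Posterior ∝ θ^(−4) · θ^(−4) = θ^(−8) on θ ≥ max(2.5, 5.61) = 5.61.
This density is strictly decreasing in θ, so the posterior mode lies at the lower boundary of the support.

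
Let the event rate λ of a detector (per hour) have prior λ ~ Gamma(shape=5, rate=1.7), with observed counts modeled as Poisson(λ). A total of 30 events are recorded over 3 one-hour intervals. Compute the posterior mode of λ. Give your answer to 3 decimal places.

λ̂_MAP = 7.234

Σxᵢ = 30, n = 3.
Posterior ∝ λ^4e^(−1.7λ) · λ^30e^(−3λ) = λ^34e^(−4.7λ), i.e. Gamma(shape=35, rate=4.7).
The mode of a Gamma(a, b) with a ≥ 1 (shape–rate) is (a−1)/b = 34/4.7 ≈ 7.234.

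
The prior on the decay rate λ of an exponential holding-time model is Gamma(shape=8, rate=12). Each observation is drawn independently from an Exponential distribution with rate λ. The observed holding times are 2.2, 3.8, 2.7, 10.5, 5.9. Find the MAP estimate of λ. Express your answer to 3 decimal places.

λ̂_MAP = 0.323

The Exponential(rate=λ) likelihood is ∝ λ^n e^(−λΣtᵢ). Here n = 5 and Σtᵢ = 2.2 + 3.8 + 2.7 + 10.5 + 5.9 = 25.1.
Posterior ∝ λ^7e^(−12λ) · λ^5e^(−25.1λ) = λ^12e^(−37.1λ), i.e. Gamma(13, 37.1).
Mode = (a−1)/b = 12/37.1 ≈ 0.323.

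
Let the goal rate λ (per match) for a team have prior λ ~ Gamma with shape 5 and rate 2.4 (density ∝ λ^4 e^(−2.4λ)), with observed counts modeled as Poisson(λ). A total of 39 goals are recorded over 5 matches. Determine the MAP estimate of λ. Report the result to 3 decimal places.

Σxᵢ = 39, n = 5.
Posterior ∝ λ^4e^(−2.4λ) · λ^39e^(−5λ) = λ^43e^(−7.4λ), i.e. Gamma(shape=44, rate=7.4).
The mode of a Gamma(a, b) with a ≥ 1 (shape–rate) is (a−1)/b = 43/7.4 ≈ 5.811.

λ̂_MAP = 5.811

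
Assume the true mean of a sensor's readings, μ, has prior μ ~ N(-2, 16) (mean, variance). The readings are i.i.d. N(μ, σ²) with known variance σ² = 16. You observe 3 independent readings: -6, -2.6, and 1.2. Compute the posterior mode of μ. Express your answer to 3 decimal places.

μ̂_MAP = -2.350

n = 3; x̄ = ((-6) + (-2.6) + 1.2)/3 = -7.4/3 = -37/15 ≈ -2.4667.
For a Normal prior and Normal likelihood with known variance, the posterior is Normal; its mode equals its mean, the precision-weighted average.
Prior precision 1/σ₀² = 1/16 = 0.0625; data precision n/σ² = 3/16 = 0.1875.
μ̂ = (0.0625·(-2) + 0.1875·(-37/15)) / (0.0625 + 0.1875) = (-0.5875)/0.25 = -2.350.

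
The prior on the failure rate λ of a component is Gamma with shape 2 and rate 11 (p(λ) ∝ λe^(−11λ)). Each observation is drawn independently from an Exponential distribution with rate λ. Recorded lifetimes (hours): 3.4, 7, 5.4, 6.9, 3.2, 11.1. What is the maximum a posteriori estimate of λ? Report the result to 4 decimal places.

λ̂_MAP = 0.1458

The Exponential(rate=λ) likelihood is ∝ λ^n e^(−λΣtᵢ). Here n = 6 and Σtᵢ = 3.4 + 7 + 5.4 + 6.9 + 3.2 + 11.1 = 37.
Posterior ∝ λe^(−11λ) · λ^6e^(−37λ) = λ^7e^(−48λ), i.e. Gamma(8, 48).
Mode = (a−1)/b = 7/48 ≈ 0.1458.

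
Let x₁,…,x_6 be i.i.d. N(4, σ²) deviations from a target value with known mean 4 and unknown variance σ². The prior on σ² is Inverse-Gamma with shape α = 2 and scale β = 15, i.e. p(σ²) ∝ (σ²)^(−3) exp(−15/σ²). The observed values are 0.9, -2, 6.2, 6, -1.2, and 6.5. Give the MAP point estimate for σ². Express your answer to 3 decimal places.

Sum of squared deviations about the known mean: SS = (0.9−4)² + (-2−4)² + (6.2−4)² + (6−4)² + (-1.2−4)² + (6.5−4)² = 87.74.
The Normal likelihood contributes (σ²)^(−n/2) exp(−SS/(2σ²)), so the posterior is Inverse-Gamma(α + n/2, β + SS/2) = Inverse-Gamma(5, 58.87).
The mode of Inverse-Gamma(a, b) is b/(a+1) = 58.87/6 ≈ 9.812.

σ̂²_MAP = 9.812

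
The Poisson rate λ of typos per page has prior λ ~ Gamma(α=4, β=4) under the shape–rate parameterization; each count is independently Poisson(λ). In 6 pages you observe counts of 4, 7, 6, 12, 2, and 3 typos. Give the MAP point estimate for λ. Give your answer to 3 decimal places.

Σxᵢ = 4+7+6+12+2+3 = 34, with n = 6.
Posterior ∝ λ^3e^(−4λ) · λ^34e^(−6λ) = λ^37e^(−10λ), i.e. Gamma(shape=38, rate=10).
The mode of a Gamma(a, b) with a ≥ 1 (shape–rate) is (a−1)/b = 37/10 ≈ 3.700.

λ̂_MAP = 3.700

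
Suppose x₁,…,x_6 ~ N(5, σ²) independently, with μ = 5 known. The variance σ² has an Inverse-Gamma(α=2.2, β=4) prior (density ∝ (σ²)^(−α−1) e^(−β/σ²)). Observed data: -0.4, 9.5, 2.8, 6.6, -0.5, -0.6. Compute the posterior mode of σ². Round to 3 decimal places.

σ̂²_MAP = 10.195

Sum of squared deviations about the known mean: SS = (-0.4−5)² + (9.5−5)² + (2.8−5)² + (6.6−5)² + (-0.5−5)² + (-0.6−5)² = 118.42.
The Normal likelihood contributes (σ²)^(−n/2) exp(−SS/(2σ²)), so the posterior is Inverse-Gamma(α + n/2, β + SS/2) = Inverse-Gamma(5.2, 63.21).
The mode of Inverse-Gamma(a, b) is b/(a+1) = 63.21/6.2 ≈ 10.195.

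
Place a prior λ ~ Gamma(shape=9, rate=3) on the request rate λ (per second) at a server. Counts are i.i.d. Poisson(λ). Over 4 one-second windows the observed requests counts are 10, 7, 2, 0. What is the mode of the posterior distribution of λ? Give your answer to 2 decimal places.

Σxᵢ = 10+7+2+0 = 19, with n = 4.
Posterior ∝ λ^8e^(−3λ) · λ^19e^(−4λ) = λ^27e^(−7λ), i.e. Gamma(shape=28, rate=7).
The mode of a Gamma(a, b) with a ≥ 1 (shape–rate) is (a−1)/b = 27/7 ≈ 3.86.

λ̂_MAP = 3.86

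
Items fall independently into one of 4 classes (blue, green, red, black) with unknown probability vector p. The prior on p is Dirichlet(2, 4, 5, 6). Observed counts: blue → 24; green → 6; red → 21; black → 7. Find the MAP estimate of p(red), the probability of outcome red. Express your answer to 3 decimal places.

MAP estimate of p(red) = 0.352

The posterior is Dirichlet(αᵢ + nᵢ) = Dirichlet(26, 10, 26, 13).
For a Dirichlet(a₁,…,a_K) with all aᵢ > 1, the mode has j-th component (aⱼ − 1)/(Σaᵢ − K).
Here Σaᵢ = 75 and K = 4, so p(red) = (26 − 1)/(75 − 4) = 25/71 ≈ 0.352.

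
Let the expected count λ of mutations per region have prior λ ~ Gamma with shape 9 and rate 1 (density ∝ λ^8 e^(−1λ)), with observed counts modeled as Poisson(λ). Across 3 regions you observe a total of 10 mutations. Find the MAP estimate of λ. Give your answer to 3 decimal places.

λ̂_MAP = 4.500

Σxᵢ = 10, n = 3.
Posterior ∝ λ^8e^(−1λ) · λ^10e^(−3λ) = λ^18e^(−4λ), i.e. Gamma(shape=19, rate=4).
The mode of a Gamma(a, b) with a ≥ 1 (shape–rate) is (a−1)/b = 18/4 ≈ 4.500.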